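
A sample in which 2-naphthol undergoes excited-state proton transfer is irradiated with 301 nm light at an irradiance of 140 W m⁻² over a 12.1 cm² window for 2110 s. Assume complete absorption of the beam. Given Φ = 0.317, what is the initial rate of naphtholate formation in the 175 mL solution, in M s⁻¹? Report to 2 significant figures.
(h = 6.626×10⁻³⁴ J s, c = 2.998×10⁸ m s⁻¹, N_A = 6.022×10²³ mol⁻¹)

7.7×10⁻⁷ M s⁻¹

Photon energy at 301 nm: hc/λ = (6.626×10⁻³⁴)(2.998×10⁸)/(301×10⁻⁹) = 6.600×10⁻¹⁹ J.
Energy delivered: (140 W m⁻²)(12.1×10⁻⁴ m²)(2110 s) = 357.4 J.
Photons incident: 357.4 / 6.600×10⁻¹⁹ = 5.415×10²⁰, i.e. 5.415×10²⁰/6.022×10²³ = 8.992×10⁻⁴ mol.
Product formed: 0.317 × 8.992×10⁻⁴ = 2.850×10⁻⁴ mol.
Rate: 2.850×10⁻⁴ mol / (2110 s × 0.175 L) = 7.7×10⁻⁷ M s⁻¹.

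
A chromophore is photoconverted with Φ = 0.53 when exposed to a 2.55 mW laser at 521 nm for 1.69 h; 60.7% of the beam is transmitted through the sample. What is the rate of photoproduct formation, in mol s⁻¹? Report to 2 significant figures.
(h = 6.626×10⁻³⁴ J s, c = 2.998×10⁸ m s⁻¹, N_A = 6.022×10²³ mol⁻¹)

Photon energy at 521 nm: hc/λ = (6.626×10⁻³⁴)(2.998×10⁸)/(521×10⁻⁹) = 3.813×10⁻¹⁹ J.
Energy delivered: (2.55 mW)(6084 s) = 15.51 J.
Photons incident: 15.51 / 3.813×10⁻¹⁹ = 4.068×10¹⁹, i.e. 4.068×10¹⁹/6.022×10²³ = 6.755×10⁻⁵ mol.
Fraction absorbed: 1 − 60.7/100 = 0.3930.
Photons absorbed: 0.3930 × 6.755×10⁻⁵ = 2.655×10⁻⁵ mol.
Product formed: 0.53 × 2.655×10⁻⁵ = 1.407×10⁻⁵ mol.
Rate: 1.407×10⁻⁵ / 6084 s = 2.3×10⁻⁹ mol s⁻¹.

2.3×10⁻⁹ mol s⁻¹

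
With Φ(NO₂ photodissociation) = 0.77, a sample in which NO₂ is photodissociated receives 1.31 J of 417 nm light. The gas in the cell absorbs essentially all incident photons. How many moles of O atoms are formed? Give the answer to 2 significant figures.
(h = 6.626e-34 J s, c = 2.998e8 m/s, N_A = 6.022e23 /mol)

3.5e-6 mol

Photon energy at 417 nm: hc/λ = (6.626e-34)(2.998e8)/(417e-9) = 4.764e-19 J.
Photons incident: 1.31 / 4.764e-19 = 2.750e18, i.e. 2.750e18/6.022e23 = 4.567e-6 mol.
Product: Φ × n_abs = 0.77 × 4.567e-6 = 3.517e-6 mol.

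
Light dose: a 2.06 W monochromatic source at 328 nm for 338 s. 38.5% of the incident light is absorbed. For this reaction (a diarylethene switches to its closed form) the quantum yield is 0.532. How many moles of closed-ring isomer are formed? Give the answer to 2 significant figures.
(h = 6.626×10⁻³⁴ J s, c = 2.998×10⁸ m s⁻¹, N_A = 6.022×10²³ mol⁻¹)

Photon energy at 328 nm: hc/λ = (6.626×10⁻³⁴)(2.998×10⁸)/(328×10⁻⁹) = 6.056×10⁻¹⁹ J.
Energy delivered: (2.06 W)(338 s) = 696.3 J.
Photons incident: 696.3 / 6.056×10⁻¹⁹ = 1.150×10²¹, i.e. 1.150×10²¹/6.022×10²³ = 0.001910 mol.
Photons absorbed: 0.385 × 0.001910 = 7.354×10⁻⁴ mol.
Product: Φ × n_abs = 0.532 × 7.354×10⁻⁴ = 3.912×10⁻⁴ mol.

3.9×10⁻⁴ mol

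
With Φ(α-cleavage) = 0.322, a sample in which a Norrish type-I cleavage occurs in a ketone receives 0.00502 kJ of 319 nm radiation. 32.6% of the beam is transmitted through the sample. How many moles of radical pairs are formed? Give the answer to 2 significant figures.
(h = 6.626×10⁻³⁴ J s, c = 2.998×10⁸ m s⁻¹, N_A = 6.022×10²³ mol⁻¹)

2.9×10⁻⁶ mol

Photon energy at 319 nm: hc/λ = (6.626×10⁻³⁴)(2.998×10⁸)/(319×10⁻⁹) = 6.227×10⁻¹⁹ J.
Incident energy: 0.00502 kJ = 5.02 J.
Photons incident: 5.02 / 6.227×10⁻¹⁹ = 8.062×10¹⁸, i.e. 8.062×10¹⁸/6.022×10²³ = 1.339×10⁻⁵ mol.
Fraction absorbed: 1 − 32.6/100 = 0.6740.
Photons absorbed: 0.6740 × 1.339×10⁻⁵ = 9.025×10⁻⁶ mol.
Product: Φ × n_abs = 0.322 × 9.025×10⁻⁶ = 2.906×10⁻⁶ mol.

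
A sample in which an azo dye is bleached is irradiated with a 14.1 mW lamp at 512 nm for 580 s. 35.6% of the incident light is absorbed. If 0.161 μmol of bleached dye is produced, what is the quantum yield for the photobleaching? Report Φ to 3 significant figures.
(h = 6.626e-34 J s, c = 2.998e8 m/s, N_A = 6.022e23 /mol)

Product: 0.161 μmol = 1.61e-7 mol.
Photon energy at 512 nm: hc/λ = (6.626e-34)(2.998e8)/(512e-9) = 3.880e-19 J.
Energy delivered: (14.1 mW)(580 s) = 8.178 J.
Photons incident: 8.178 / 3.880e-19 = 2.108e19, i.e. 2.108e19/6.022e23 = 3.500e-5 mol.
Photons absorbed: 0.356 × 3.500e-5 = 1.246e-5 mol.
Φ = 1.61e-7 mol / 1.246e-5 mol photons = 0.0129.

Φ = 0.0129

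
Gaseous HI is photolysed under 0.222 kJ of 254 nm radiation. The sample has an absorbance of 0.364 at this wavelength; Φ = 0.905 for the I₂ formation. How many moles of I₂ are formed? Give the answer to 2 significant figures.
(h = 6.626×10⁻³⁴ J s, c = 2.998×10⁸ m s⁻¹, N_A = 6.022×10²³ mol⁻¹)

Photon energy at 254 nm: hc/λ = (6.626×10⁻³⁴)(2.998×10⁸)/(254×10⁻⁹) = 7.821×10⁻¹⁹ J.
Incident energy: 0.222 kJ = 222 J.
Photons incident: 222 / 7.821×10⁻¹⁹ = 2.839×10²⁰, i.e. 2.839×10²⁰/6.022×10²³ = 4.714×10⁻⁴ mol.
Fraction absorbed: 1 − 10^(−0.364) = 0.5675.
Photons absorbed: 0.5675 × 4.714×10⁻⁴ = 2.675×10⁻⁴ mol.
Product: Φ × n_abs = 0.905 × 2.675×10⁻⁴ = 2.421×10⁻⁴ mol.

2.4×10⁻⁴ mol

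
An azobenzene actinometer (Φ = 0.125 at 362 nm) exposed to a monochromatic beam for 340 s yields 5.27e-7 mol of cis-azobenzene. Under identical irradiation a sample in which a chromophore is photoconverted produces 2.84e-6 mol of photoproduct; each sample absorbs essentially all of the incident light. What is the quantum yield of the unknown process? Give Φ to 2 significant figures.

Photons absorbed by the actinometer: 5.27e-7 / 0.125 = 4.216e-6 mol.
Φ(unknown) = 2.84e-6 / 4.216e-6 = 0.67.

Φ = 0.67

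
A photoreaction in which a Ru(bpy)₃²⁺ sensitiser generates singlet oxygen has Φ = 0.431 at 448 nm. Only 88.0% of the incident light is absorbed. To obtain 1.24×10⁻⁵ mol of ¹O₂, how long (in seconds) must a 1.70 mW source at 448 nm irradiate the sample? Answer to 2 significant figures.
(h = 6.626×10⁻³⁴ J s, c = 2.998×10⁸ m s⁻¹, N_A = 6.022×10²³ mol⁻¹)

Photons that must be absorbed: 1.24×10⁻⁵ / 0.431 = 2.877×10⁻⁵ mol.
Incident photons needed: 2.877×10⁻⁵ / 0.880 = 3.269×10⁻⁵ mol.
Photon energy: hc/λ = 4.434×10⁻¹⁹ J; per mole, 2.670×10⁵ J mol⁻¹.
Energy required: 3.269×10⁻⁵ × 2.670×10⁵ = 8.728 J.
Time: 8.728 J / 0.0017 W = 5100 s.

t ≈ 5100 s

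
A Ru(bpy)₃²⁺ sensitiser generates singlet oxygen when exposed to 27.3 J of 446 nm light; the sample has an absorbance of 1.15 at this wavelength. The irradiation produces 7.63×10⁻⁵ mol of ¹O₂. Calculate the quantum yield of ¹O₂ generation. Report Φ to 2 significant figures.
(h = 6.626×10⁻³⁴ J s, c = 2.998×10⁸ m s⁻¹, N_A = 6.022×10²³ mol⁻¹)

Photon energy at 446 nm: hc/λ = (6.626×10⁻³⁴)(2.998×10⁸)/(446×10⁻⁹) = 4.454×10⁻¹⁹ J.
Photons incident: 27.3 / 4.454×10⁻¹⁹ = 6.129×10¹⁹, i.e. 6.129×10¹⁹/6.022×10²³ = 1.018×10⁻⁴ mol.
Fraction absorbed: 1 − 10^(−1.15) = 0.9292.
Photons absorbed: 0.9292 × 1.018×10⁻⁴ = 9.459×10⁻⁵ mol.
Φ = 7.63×10⁻⁵ mol / 9.459×10⁻⁵ mol photons = 0.81.

Φ = 0.81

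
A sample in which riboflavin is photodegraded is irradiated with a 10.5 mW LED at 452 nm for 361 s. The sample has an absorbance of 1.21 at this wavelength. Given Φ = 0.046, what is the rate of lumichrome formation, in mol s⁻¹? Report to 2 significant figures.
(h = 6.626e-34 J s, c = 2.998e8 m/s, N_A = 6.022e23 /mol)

1.7e-9 mol s⁻¹

Photon energy at 452 nm: hc/λ = (6.626e-34)(2.998e8)/(452e-9) = 4.395e-19 J.
Energy delivered: (10.5 mW)(361 s) = 3.791 J.
Photons incident: 3.791 / 4.395e-19 = 8.626e18, i.e. 8.626e18/6.022e23 = 1.432e-5 mol.
Fraction absorbed: 1 − 10^(−1.21) = 0.9383.
Photons absorbed: 0.9383 × 1.432e-5 = 1.344e-5 mol.
Product formed: 0.046 × 1.344e-5 = 6.182e-7 mol.
Rate: 6.182e-7 / 361 s = 1.7e-9 mol s⁻¹.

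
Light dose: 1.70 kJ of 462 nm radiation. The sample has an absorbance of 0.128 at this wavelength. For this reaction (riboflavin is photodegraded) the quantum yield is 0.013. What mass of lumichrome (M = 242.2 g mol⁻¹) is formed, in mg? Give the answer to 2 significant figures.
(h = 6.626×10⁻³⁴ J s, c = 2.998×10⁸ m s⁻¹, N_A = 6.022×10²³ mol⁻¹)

Photon energy at 462 nm: hc/λ = (6.626×10⁻³⁴)(2.998×10⁸)/(462×10⁻⁹) = 4.300×10⁻¹⁹ J.
Incident energy: 1.70 kJ = 1700 J.
Photons incident: 1700 / 4.300×10⁻¹⁹ = 3.953×10²¹, i.e. 3.953×10²¹/6.022×10²³ = 0.006564 mol.
Fraction absorbed: 1 − 10^(−0.128) = 0.2553.
Photons absorbed: 0.2553 × 0.006564 = 0.001676 mol.
Product: Φ × n_abs = 0.013 × 0.001676 = 2.179×10⁻⁵ mol.
Mass: 2.179×10⁻⁵ × 242.2 = 0.005278 g = 5.3 mg.

5.3 mg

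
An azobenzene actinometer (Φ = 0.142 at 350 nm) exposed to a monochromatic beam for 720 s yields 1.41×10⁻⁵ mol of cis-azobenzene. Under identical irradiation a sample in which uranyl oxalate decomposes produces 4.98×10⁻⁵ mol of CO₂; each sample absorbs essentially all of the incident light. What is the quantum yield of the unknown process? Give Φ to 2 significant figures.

Photons absorbed by the actinometer: 1.41×10⁻⁵ / 0.142 = 9.930×10⁻⁵ mol.
Φ(unknown) = 4.98×10⁻⁵ / 9.930×10⁻⁵ = 0.50.

Φ = 0.50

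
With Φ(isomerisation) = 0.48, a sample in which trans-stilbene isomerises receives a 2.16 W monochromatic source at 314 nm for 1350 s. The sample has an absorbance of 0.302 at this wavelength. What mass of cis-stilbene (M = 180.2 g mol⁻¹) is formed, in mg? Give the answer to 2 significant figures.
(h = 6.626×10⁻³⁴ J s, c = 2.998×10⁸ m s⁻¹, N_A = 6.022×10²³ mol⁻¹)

Photon energy at 314 nm: hc/λ = (6.626×10⁻³⁴)(2.998×10⁸)/(314×10⁻⁹) = 6.326×10⁻¹⁹ J.
Energy delivered: (2.16 W)(1350 s) = 2916 J.
Photons incident: 2916 / 6.326×10⁻¹⁹ = 4.610×10²¹, i.e. 4.610×10²¹/6.022×10²³ = 0.007655 mol.
Fraction absorbed: 1 − 10^(−0.302) = 0.5011.
Photons absorbed: 0.5011 × 0.007655 = 0.003836 mol.
Product: Φ × n_abs = 0.48 × 0.003836 = 0.001841 mol.
Mass: 0.001841 × 180.2 = 0.3317 g = 330 mg.

330 mg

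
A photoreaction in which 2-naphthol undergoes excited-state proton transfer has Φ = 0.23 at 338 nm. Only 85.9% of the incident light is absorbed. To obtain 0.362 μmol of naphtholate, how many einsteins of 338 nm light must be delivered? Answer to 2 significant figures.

Product: 0.362 μmol = 3.62e-7 mol.
Photons that must be absorbed: 3.62e-7 / 0.23 = 1.574e-6 mol.
Incident photons needed: 1.574e-6 / 0.859 = 1.832e-6 mol.

1.8e-6 einstein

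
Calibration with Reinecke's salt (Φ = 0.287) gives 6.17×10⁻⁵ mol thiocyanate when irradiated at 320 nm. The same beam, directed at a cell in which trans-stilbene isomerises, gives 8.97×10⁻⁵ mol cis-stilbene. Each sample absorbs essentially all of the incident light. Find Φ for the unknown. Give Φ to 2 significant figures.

Photons absorbed by the actinometer: 6.17×10⁻⁵ / 0.287 = 2.150×10⁻⁴ mol.
Φ(unknown) = 8.97×10⁻⁵ / 2.150×10⁻⁴ = 0.42.

Φ = 0.42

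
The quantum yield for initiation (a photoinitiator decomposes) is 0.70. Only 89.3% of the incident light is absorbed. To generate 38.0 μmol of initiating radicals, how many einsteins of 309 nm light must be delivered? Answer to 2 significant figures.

6.1×10⁻⁵ einstein

Product: 38.0 μmol = 3.80×10⁻⁵ mol.
Photons that must be absorbed: 3.80×10⁻⁵ / 0.70 = 5.429×10⁻⁵ mol.
Incident photons needed: 5.429×10⁻⁵ / 0.893 = 6.080×10⁻⁵ mol.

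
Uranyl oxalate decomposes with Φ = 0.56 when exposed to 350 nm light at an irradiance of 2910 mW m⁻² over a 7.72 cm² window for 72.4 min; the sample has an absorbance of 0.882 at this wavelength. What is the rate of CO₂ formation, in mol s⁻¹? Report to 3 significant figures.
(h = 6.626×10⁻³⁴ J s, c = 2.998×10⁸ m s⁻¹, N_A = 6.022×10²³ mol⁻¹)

Photon energy at 350 nm: hc/λ = (6.626×10⁻³⁴)(2.998×10⁸)/(350×10⁻⁹) = 5.676×10⁻¹⁹ J.
Energy delivered: (2910 mW m⁻²)(7.72×10⁻⁴ m²)(4344 s) = 9.759 J.
Photons incident: 9.759 / 5.676×10⁻¹⁹ = 1.719×10¹⁹, i.e. 1.719×10¹⁹/6.022×10²³ = 2.855×10⁻⁵ mol.
Fraction absorbed: 1 − 10^(−0.882) = 0.8688.
Photons absorbed: 0.8688 × 2.855×10⁻⁵ = 2.480×10⁻⁵ mol.
Product formed: 0.56 × 2.480×10⁻⁵ = 1.389×10⁻⁵ mol.
Rate: 1.389×10⁻⁵ / 4344 s = 3.20×10⁻⁹ mol s⁻¹.

3.20×10⁻⁹ mol s⁻¹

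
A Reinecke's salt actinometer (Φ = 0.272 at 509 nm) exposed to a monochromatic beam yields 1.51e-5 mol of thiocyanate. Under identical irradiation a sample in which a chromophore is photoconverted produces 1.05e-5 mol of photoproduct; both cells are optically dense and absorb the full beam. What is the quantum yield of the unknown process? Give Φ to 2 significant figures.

Φ = 0.19

Photons absorbed by the actinometer: 1.51e-5 / 0.272 = 5.551e-5 mol.
Φ(unknown) = 1.05e-5 / 5.551e-5 = 0.19.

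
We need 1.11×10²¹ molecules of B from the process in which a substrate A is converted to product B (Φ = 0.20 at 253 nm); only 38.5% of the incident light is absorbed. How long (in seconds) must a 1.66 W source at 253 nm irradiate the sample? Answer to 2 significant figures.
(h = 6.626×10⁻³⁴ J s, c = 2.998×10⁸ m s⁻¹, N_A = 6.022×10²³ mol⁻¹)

Product: 1.11×10²¹ / 6.022×10²³ = 0.001843 mol.
Photons that must be absorbed: 0.001843 / 0.20 = 0.009215 mol.
Incident photons needed: 0.009215 / 0.385 = 0.02394 mol.
Photon energy: hc/λ = 7.852×10⁻¹⁹ J; per mole, 4.728×10⁵ J mol⁻¹.
Energy required: 0.02394 × 4.728×10⁵ = 1.132×10⁴ J.
Time: 1.132×10⁴ J / 1.66 W = 6800 s.

t ≈ 6800 s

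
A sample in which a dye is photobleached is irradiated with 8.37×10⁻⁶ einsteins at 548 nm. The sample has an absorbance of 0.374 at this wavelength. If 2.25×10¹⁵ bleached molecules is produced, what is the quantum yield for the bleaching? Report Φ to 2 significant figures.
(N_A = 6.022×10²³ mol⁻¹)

Product: 2.25×10¹⁵ / 6.022×10²³ = 3.736×10⁻⁹ mol.
Fraction absorbed: 1 − 10^(−0.374) = 0.5773.
Photons absorbed: 0.5773 × 8.37×10⁻⁶ = 4.832×10⁻⁶ mol.
Φ = 3.736×10⁻⁹ mol / 4.832×10⁻⁶ mol photons = 7.7×10⁻⁴.

Φ = 7.7×10⁻⁴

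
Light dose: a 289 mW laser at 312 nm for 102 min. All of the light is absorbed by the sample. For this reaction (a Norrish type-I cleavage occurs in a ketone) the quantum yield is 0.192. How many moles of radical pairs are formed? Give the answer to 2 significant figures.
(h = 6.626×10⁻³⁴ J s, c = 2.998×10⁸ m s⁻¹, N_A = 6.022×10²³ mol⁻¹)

Photon energy at 312 nm: hc/λ = (6.626×10⁻³⁴)(2.998×10⁸)/(312×10⁻⁹) = 6.367×10⁻¹⁹ J.
Energy delivered: (289 mW)(6120 s) = 1769 J.
Photons incident: 1769 / 6.367×10⁻¹⁹ = 2.778×10²¹, i.e. 2.778×10²¹/6.022×10²³ = 0.004613 mol.
Product: Φ × n_abs = 0.192 × 0.004613 = 8.857×10⁻⁴ mol.

8.9×10⁻⁴ mol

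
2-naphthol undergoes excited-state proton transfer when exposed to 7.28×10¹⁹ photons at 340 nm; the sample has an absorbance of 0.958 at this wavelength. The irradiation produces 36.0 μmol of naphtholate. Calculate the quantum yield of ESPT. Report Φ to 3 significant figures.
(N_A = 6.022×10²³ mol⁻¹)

Product: 36.0 μmol = 3.60×10⁻⁵ mol.
Moles of photons: 7.28×10¹⁹ / 6.022×10²³ = 1.209×10⁻⁴ mol.
Fraction absorbed: 1 − 10^(−0.958) = 0.8898.
Photons absorbed: 0.8898 × 1.209×10⁻⁴ = 1.076×10⁻⁴ mol.
Φ = 3.60×10⁻⁵ mol / 1.076×10⁻⁴ mol photons = 0.335.

Φ = 0.335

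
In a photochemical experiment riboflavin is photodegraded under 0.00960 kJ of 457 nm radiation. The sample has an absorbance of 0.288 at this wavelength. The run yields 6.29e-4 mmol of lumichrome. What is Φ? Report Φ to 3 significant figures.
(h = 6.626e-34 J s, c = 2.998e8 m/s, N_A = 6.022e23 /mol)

Product: 6.29e-4 mmol = 6.29e-7 mol.
Photon energy at 457 nm: hc/λ = (6.626e-34)(2.998e8)/(457e-9) = 4.347e-19 J.
Incident energy: 0.00960 kJ = 9.60 J.
Photons incident: 9.60 / 4.347e-19 = 2.208e19, i.e. 2.208e19/6.022e23 = 3.667e-5 mol.
Fraction absorbed: 1 − 10^(−0.288) = 0.4848.
Photons absorbed: 0.4848 × 3.667e-5 = 1.778e-5 mol.
Φ = 6.29e-7 mol / 1.778e-5 mol photons = 0.0354.

Φ = 0.0354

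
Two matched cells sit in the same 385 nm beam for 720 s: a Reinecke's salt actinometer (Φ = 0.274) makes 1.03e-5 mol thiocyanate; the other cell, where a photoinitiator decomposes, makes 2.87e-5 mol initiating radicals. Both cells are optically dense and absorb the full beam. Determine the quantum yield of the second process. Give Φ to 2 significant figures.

Φ = 0.76

Photons absorbed by the actinometer: 1.03e-5 / 0.274 = 3.759e-5 mol.
Φ(unknown) = 2.87e-5 / 3.759e-5 = 0.76.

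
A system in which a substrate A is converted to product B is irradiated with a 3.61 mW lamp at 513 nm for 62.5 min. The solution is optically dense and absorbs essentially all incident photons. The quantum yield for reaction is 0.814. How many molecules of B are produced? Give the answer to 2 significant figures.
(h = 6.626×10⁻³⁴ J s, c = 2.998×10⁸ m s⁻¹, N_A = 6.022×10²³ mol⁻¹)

Photon energy at 513 nm: hc/λ = (6.626×10⁻³⁴)(2.998×10⁸)/(513×10⁻⁹) = 3.872×10⁻¹⁹ J.
Energy delivered: (3.61 mW)(3750 s) = 13.54 J.
Photons incident: 13.54 / 3.872×10⁻¹⁹ = 3.497×10¹⁹, i.e. 3.497×10¹⁹/6.022×10²³ = 5.807×10⁻⁵ mol.
Product: Φ × n_abs = 0.814 × 5.807×10⁻⁵ = 4.727×10⁻⁵ mol.
As a count: 4.727×10⁻⁵ × 6.022×10²³ = 2.8×10¹⁹.

2.8×10¹⁹ molecules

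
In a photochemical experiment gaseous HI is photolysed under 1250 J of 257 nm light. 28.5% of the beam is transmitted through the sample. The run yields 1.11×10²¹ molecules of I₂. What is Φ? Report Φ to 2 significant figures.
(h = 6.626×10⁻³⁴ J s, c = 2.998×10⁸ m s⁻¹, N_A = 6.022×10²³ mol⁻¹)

Product: 1.11×10²¹ / 6.022×10²³ = 0.001843 mol.
Photon energy at 257 nm: hc/λ = (6.626×10⁻³⁴)(2.998×10⁸)/(257×10⁻⁹) = 7.729×10⁻¹⁹ J.
Photons incident: 1250 / 7.729×10⁻¹⁹ = 1.617×10²¹, i.e. 1.617×10²¹/6.022×10²³ = 0.002685 mol.
Fraction absorbed: 1 − 28.5/100 = 0.7150.
Photons absorbed: 0.7150 × 0.002685 = 0.001920 mol.
Φ = 0.001843 mol / 0.001920 mol photons = 0.96.

Φ = 0.96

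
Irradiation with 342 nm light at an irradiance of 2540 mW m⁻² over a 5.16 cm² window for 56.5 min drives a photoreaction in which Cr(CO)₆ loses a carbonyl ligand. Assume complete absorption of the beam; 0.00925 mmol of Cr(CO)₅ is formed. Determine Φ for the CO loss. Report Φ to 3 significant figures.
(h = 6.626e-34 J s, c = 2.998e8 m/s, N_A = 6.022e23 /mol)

Φ = 0.728

Product: 0.00925 mmol = 9.25e-6 mol.
Photon energy at 342 nm: hc/λ = (6.626e-34)(2.998e8)/(342e-9) = 5.808e-19 J.
Energy delivered: (2540 mW m⁻²)(5.16e-4 m²)(3390 s) = 4.443 J.
Photons incident: 4.443 / 5.808e-19 = 7.650e18, i.e. 7.650e18/6.022e23 = 1.270e-5 mol.
Φ = 9.25e-6 mol / 1.270e-5 mol photons = 0.728.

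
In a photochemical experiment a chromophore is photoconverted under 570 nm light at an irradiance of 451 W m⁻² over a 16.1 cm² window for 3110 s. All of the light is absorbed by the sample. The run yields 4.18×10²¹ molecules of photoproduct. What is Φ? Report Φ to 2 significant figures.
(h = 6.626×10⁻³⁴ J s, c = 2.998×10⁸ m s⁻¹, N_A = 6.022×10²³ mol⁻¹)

Product: 4.18×10²¹ / 6.022×10²³ = 0.006941 mol.
Photon energy at 570 nm: hc/λ = (6.626×10⁻³⁴)(2.998×10⁸)/(570×10⁻⁹) = 3.485×10⁻¹⁹ J.
Energy delivered: (451 W m⁻²)(16.1×10⁻⁴ m²)(3110 s) = 2258 J.
Photons incident: 2258 / 3.485×10⁻¹⁹ = 6.479×10²¹, i.e. 6.479×10²¹/6.022×10²³ = 0.01076 mol.
Φ = 0.006941 mol / 0.01076 mol photons = 0.65.

Φ = 0.65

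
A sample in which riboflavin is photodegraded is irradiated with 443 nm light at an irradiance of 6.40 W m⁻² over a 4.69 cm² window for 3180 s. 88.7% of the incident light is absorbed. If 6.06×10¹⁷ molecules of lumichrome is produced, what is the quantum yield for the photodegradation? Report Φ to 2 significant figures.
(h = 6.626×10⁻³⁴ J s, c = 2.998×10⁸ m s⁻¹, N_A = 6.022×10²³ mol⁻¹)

Φ = 0.032

Product: 6.06×10¹⁷ / 6.022×10²³ = 1.006×10⁻⁶ mol.
Photon energy at 443 nm: hc/λ = (6.626×10⁻³⁴)(2.998×10⁸)/(443×10⁻⁹) = 4.484×10⁻¹⁹ J.
Energy delivered: (6.40 W m⁻²)(4.69×10⁻⁴ m²)(3180 s) = 9.545 J.
Photons incident: 9.545 / 4.484×10⁻¹⁹ = 2.129×10¹⁹, i.e. 2.129×10¹⁹/6.022×10²³ = 3.535×10⁻⁵ mol.
Photons absorbed: 0.887 × 3.535×10⁻⁵ = 3.136×10⁻⁵ mol.
Φ = 1.006×10⁻⁶ mol / 3.136×10⁻⁵ mol photons = 0.032.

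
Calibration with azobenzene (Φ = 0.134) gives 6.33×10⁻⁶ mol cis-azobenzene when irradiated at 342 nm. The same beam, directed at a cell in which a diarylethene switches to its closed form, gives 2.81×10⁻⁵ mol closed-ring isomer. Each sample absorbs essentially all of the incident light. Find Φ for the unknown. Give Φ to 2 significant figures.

Photons absorbed by the actinometer: 6.33×10⁻⁶ / 0.134 = 4.724×10⁻⁵ mol.
Φ(unknown) = 2.81×10⁻⁵ / 4.724×10⁻⁵ = 0.59.

Φ = 0.59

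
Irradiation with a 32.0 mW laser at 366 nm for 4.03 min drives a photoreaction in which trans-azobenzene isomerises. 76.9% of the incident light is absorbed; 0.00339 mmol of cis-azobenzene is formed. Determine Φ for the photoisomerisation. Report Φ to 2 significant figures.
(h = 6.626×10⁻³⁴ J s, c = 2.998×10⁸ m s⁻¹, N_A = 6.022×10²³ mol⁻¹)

Product: 0.00339 mmol = 3.39×10⁻⁶ mol.
Photon energy at 366 nm: hc/λ = (6.626×10⁻³⁴)(2.998×10⁸)/(366×10⁻⁹) = 5.428×10⁻¹⁹ J.
Energy delivered: (32.0 mW)(241.8 s) = 7.738 J.
Photons incident: 7.738 / 5.428×10⁻¹⁹ = 1.426×10¹⁹, i.e. 1.426×10¹⁹/6.022×10²³ = 2.368×10⁻⁵ mol.
Photons absorbed: 0.769 × 2.368×10⁻⁵ = 1.821×10⁻⁵ mol.
Φ = 3.39×10⁻⁶ mol / 1.821×10⁻⁵ mol photons = 0.19.

Φ = 0.19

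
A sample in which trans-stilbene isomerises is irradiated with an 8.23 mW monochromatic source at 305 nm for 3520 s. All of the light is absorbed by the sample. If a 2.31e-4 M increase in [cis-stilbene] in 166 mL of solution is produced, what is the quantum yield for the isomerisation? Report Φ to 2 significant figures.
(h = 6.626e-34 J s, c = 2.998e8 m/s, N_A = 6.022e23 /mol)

Product: (2.31e-4 M)(0.166 L) = 3.835e-5 mol.
Photon energy at 305 nm: hc/λ = (6.626e-34)(2.998e8)/(305e-9) = 6.513e-19 J.
Energy delivered: (8.23 mW)(3520 s) = 28.97 J.
Photons incident: 28.97 / 6.513e-19 = 4.448e19, i.e. 4.448e19/6.022e23 = 7.386e-5 mol.
Φ = 3.835e-5 mol / 7.386e-5 mol photons = 0.52.

Φ = 0.52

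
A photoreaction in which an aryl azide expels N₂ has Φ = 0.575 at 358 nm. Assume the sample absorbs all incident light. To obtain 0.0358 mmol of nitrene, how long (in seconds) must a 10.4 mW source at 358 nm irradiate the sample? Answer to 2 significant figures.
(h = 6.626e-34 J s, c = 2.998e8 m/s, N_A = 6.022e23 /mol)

Product: 0.0358 mmol = 3.58e-5 mol.
Photons that must be absorbed: 3.58e-5 / 0.575 = 6.226e-5 mol.
Photon energy: hc/λ = 5.549e-19 J; per mole, 3.342e5 J mol⁻¹.
Energy required: 6.226e-5 × 3.342e5 = 20.81 J.
Time: 20.81 J / 0.0104 W = 2000 s.

t ≈ 2000 s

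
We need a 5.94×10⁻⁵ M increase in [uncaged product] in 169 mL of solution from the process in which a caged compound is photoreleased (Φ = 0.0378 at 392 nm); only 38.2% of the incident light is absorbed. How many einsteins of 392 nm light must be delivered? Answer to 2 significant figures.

7.0×10⁻⁴ einstein

Product: (5.94×10⁻⁵ M)(0.169 L) = 1.004×10⁻⁵ mol.
Photons that must be absorbed: 1.004×10⁻⁵ / 0.0378 = 2.656×10⁻⁴ mol.
Incident photons needed: 2.656×10⁻⁴ / 0.382 = 6.953×10⁻⁴ mol.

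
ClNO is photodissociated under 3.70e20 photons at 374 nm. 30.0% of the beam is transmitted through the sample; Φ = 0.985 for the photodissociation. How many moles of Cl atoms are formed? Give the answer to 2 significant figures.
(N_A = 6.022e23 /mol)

4.2e-4 mol

Moles of photons: 3.70e20 / 6.022e23 = 6.144e-4 mol.
Fraction absorbed: 1 − 30.0/100 = 0.7000.
Photons absorbed: 0.7000 × 6.144e-4 = 4.301e-4 mol.
Product: Φ × n_abs = 0.985 × 4.301e-4 = 4.236e-4 mol.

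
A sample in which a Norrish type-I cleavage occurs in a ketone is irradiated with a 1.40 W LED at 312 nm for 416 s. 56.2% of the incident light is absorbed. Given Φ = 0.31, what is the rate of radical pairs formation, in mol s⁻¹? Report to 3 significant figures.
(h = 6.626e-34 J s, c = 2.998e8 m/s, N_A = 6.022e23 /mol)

6.36e-7 mol s⁻¹

Photon energy at 312 nm: hc/λ = (6.626e-34)(2.998e8)/(312e-9) = 6.367e-19 J.
Energy delivered: (1.40 W)(416 s) = 582.4 J.
Photons incident: 582.4 / 6.367e-19 = 9.147e20, i.e. 9.147e20/6.022e23 = 0.001519 mol.
Photons absorbed: 0.562 × 0.001519 = 8.537e-4 mol.
Product formed: 0.31 × 8.537e-4 = 2.646e-4 mol.
Rate: 2.646e-4 / 416 s = 6.36e-7 mol s⁻¹.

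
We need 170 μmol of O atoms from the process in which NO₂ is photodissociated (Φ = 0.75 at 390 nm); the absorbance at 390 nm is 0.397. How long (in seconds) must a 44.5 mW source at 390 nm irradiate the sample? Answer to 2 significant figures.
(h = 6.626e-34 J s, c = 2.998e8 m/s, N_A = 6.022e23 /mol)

Product: 170 μmol = 1.70e-4 mol.
Photons that must be absorbed: 1.70e-4 / 0.75 = 2.267e-4 mol.
Fraction absorbed: 1 − 10^(−0.397) = 0.5991.
Incident photons needed: 2.267e-4 / 0.5991 = 3.784e-4 mol.
Photon energy: hc/λ = 5.094e-19 J; per mole, 3.068e5 J mol⁻¹.
Energy required: 3.784e-4 × 3.068e5 = 116.1 J.
Time: 116.1 J / 0.0445 W = 2600 s.

t ≈ 2600 s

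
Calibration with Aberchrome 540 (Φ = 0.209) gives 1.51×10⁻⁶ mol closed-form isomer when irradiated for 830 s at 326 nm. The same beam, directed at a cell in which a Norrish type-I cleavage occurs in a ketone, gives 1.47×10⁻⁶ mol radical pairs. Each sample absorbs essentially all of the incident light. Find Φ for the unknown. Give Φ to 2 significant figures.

Photons absorbed by the actinometer: 1.51×10⁻⁶ / 0.209 = 7.225×10⁻⁶ mol.
Φ(unknown) = 1.47×10⁻⁶ / 7.225×10⁻⁶ = 0.20.

Φ = 0.20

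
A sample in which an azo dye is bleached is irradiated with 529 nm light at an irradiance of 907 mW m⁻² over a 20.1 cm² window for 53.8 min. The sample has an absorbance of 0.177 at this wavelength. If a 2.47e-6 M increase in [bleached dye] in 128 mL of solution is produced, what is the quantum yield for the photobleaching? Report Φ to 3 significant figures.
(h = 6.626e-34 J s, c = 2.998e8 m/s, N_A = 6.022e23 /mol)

Φ = 0.0363

Product: (2.47e-6 M)(0.128 L) = 3.162e-7 mol.
Photon energy at 529 nm: hc/λ = (6.626e-34)(2.998e8)/(529e-9) = 3.755e-19 J.
Energy delivered: (907 mW m⁻²)(20.1e-4 m²)(3228 s) = 5.885 J.
Photons incident: 5.885 / 3.755e-19 = 1.567e19, i.e. 1.567e19/6.022e23 = 2.602e-5 mol.
Fraction absorbed: 1 − 10^(−0.177) = 0.3347.
Photons absorbed: 0.3347 × 2.602e-5 = 8.709e-6 mol.
Φ = 3.162e-7 mol / 8.709e-6 mol photons = 0.0363.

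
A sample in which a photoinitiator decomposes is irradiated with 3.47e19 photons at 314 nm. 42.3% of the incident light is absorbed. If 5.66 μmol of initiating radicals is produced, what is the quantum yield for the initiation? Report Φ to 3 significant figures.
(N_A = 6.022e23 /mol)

Φ = 0.232

Product: 5.66 μmol = 5.66e-6 mol.
Moles of photons: 3.47e19 / 6.022e23 = 5.762e-5 mol.
Photons absorbed: 0.423 × 5.762e-5 = 2.437e-5 mol.
Φ = 5.66e-6 mol / 2.437e-5 mol photons = 0.232.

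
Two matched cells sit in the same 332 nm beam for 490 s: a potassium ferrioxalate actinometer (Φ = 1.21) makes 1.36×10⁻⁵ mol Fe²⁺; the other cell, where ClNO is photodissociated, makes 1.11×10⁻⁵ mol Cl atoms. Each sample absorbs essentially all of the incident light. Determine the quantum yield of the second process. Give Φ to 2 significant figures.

Photons absorbed by the actinometer: 1.36×10⁻⁵ / 1.21 = 1.124×10⁻⁵ mol.
Φ(unknown) = 1.11×10⁻⁵ / 1.124×10⁻⁵ = 0.99.

Φ = 0.99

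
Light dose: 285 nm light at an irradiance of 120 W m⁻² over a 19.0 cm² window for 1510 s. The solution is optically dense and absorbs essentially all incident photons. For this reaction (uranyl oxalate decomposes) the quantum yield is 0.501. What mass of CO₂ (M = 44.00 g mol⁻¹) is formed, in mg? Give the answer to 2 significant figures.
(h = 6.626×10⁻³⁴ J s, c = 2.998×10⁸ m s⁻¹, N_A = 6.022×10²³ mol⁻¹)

18 mg

Photon energy at 285 nm: hc/λ = (6.626×10⁻³⁴)(2.998×10⁸)/(285×10⁻⁹) = 6.970×10⁻¹⁹ J.
Energy delivered: (120 W m⁻²)(19.0×10⁻⁴ m²)(1510 s) = 344.3 J.
Photons incident: 344.3 / 6.970×10⁻¹⁹ = 4.940×10²⁰, i.e. 4.940×10²⁰/6.022×10²³ = 8.203×10⁻⁴ mol.
Product: Φ × n_abs = 0.501 × 8.203×10⁻⁴ = 4.110×10⁻⁴ mol.
Mass: 4.110×10⁻⁴ × 44.00 = 0.01808 g = 18 mg.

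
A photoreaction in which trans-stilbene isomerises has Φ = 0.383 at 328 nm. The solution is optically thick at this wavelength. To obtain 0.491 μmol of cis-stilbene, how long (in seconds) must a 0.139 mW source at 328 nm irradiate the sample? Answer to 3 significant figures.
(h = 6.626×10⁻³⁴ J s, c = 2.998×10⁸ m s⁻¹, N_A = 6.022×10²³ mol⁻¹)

Product: 0.491 μmol = 4.91×10⁻⁷ mol.
Photons that must be absorbed: 4.91×10⁻⁷ / 0.383 = 1.282×10⁻⁶ mol.
Photon energy: hc/λ = 6.056×10⁻¹⁹ J; per mole, 3.647×10⁵ J mol⁻¹.
Energy required: 1.282×10⁻⁶ × 3.647×10⁵ = 0.4675 J.
Time: 0.4675 J / 0.000139 W = 3360 s.

t ≈ 3360 s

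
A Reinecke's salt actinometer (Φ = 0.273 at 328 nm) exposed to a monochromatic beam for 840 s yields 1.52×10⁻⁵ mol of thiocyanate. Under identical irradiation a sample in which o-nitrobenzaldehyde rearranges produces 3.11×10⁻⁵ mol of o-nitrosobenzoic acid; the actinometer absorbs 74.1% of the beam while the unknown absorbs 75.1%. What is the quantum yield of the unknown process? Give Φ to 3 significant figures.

Φ = 0.551

Photons absorbed by the actinometer: 1.52×10⁻⁵ / 0.273 = 5.568×10⁻⁵ mol.
Incident flux: 5.568×10⁻⁵ / 0.741 = 7.514×10⁻⁵ einstein.
Absorbed by unknown: 0.751 × 7.514×10⁻⁵ = 5.643×10⁻⁵ mol.
Φ(unknown) = 3.11×10⁻⁵ / 5.643×10⁻⁵ = 0.551.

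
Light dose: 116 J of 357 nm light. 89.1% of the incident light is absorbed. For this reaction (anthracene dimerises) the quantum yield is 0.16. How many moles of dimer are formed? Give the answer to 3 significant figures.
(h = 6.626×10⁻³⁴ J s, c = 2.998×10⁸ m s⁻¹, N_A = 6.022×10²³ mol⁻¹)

4.94×10⁻⁵ mol

Photon energy at 357 nm: hc/λ = (6.626×10⁻³⁴)(2.998×10⁸)/(357×10⁻⁹) = 5.564×10⁻¹⁹ J.
Photons incident: 116 / 5.564×10⁻¹⁹ = 2.085×10²⁰, i.e. 2.085×10²⁰/6.022×10²³ = 3.462×10⁻⁴ mol.
Photons absorbed: 0.891 × 3.462×10⁻⁴ = 3.085×10⁻⁴ mol.
Product: Φ × n_abs = 0.16 × 3.085×10⁻⁴ = 4.936×10⁻⁵ mol.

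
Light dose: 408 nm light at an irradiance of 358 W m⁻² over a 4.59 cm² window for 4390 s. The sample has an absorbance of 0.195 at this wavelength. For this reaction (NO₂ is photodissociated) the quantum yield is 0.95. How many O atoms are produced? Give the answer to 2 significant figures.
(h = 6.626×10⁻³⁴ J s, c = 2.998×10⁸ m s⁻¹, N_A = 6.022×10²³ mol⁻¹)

5.1×10²⁰ atoms

Photon energy at 408 nm: hc/λ = (6.626×10⁻³⁴)(2.998×10⁸)/(408×10⁻⁹) = 4.869×10⁻¹⁹ J.
Energy delivered: (358 W m⁻²)(4.59×10⁻⁴ m²)(4390 s) = 721.4 J.
Photons incident: 721.4 / 4.869×10⁻¹⁹ = 1.482×10²¹, i.e. 1.482×10²¹/6.022×10²³ = 0.002461 mol.
Fraction absorbed: 1 − 10^(−0.195) = 0.3617.
Photons absorbed: 0.3617 × 0.002461 = 8.901×10⁻⁴ mol.
Product: Φ × n_abs = 0.95 × 8.901×10⁻⁴ = 8.456×10⁻⁴ mol.
As a count: 8.456×10⁻⁴ × 6.022×10²³ = 5.1×10²⁰.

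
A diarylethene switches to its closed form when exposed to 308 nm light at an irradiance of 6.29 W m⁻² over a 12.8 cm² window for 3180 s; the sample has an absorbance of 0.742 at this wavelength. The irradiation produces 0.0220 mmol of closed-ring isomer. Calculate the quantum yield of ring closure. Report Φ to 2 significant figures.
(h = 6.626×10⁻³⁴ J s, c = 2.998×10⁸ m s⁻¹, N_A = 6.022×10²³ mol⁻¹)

Φ = 0.41

Product: 0.0220 mmol = 2.20×10⁻⁵ mol.
Photon energy at 308 nm: hc/λ = (6.626×10⁻³⁴)(2.998×10⁸)/(308×10⁻⁹) = 6.450×10⁻¹⁹ J.
Energy delivered: (6.29 W m⁻²)(12.8×10⁻⁴ m²)(3180 s) = 25.60 J.
Photons incident: 25.60 / 6.450×10⁻¹⁹ = 3.969×10¹⁹, i.e. 3.969×10¹⁹/6.022×10²³ = 6.591×10⁻⁵ mol.
Fraction absorbed: 1 − 10^(−0.742) = 0.8189.
Photons absorbed: 0.8189 × 6.591×10⁻⁵ = 5.397×10⁻⁵ mol.
Φ = 2.20×10⁻⁵ mol / 5.397×10⁻⁵ mol photons = 0.41.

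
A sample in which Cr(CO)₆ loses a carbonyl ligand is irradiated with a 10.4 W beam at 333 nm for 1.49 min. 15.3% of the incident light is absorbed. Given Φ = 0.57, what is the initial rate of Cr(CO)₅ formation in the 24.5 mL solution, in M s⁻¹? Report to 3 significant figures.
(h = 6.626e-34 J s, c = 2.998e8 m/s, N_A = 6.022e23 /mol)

1.03e-4 M s⁻¹

Photon energy at 333 nm: hc/λ = (6.626e-34)(2.998e8)/(333e-9) = 5.965e-19 J.
Energy delivered: (10.4 W)(89.4 s) = 929.8 J.
Photons incident: 929.8 / 5.965e-19 = 1.559e21, i.e. 1.559e21/6.022e23 = 0.002589 mol.
Photons absorbed: 0.153 × 0.002589 = 3.961e-4 mol.
Product formed: 0.57 × 3.961e-4 = 2.258e-4 mol.
Rate: 2.258e-4 mol / (89.4 s × 0.0245 L) = 1.03e-4 M s⁻¹.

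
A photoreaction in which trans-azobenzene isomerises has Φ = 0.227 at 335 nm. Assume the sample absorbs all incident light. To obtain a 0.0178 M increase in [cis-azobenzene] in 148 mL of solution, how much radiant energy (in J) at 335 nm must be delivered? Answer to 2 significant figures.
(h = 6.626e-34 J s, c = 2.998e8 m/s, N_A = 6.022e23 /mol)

4100 J

Product: (0.0178 M)(0.148 L) = 0.002634 mol.
Photons that must be absorbed: 0.002634 / 0.227 = 0.01160 mol.
Photon energy: hc/λ = 5.930e-19 J; per mole, 3.571e5 J mol⁻¹.
Energy required: 0.01160 × 3.571e5 = 4100 J.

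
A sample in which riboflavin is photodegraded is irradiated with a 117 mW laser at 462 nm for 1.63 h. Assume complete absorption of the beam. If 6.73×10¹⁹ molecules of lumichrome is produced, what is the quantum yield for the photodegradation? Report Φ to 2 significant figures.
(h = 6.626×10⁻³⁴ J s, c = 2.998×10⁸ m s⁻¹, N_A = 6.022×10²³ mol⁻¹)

Product: 6.73×10¹⁹ / 6.022×10²³ = 1.118×10⁻⁴ mol.
Photon energy at 462 nm: hc/λ = (6.626×10⁻³⁴)(2.998×10⁸)/(462×10⁻⁹) = 4.300×10⁻¹⁹ J.
Energy delivered: (117 mW)(5868 s) = 686.6 J.
Photons incident: 686.6 / 4.300×10⁻¹⁹ = 1.597×10²¹, i.e. 1.597×10²¹/6.022×10²³ = 0.002652 mol.
Φ = 1.118×10⁻⁴ mol / 0.002652 mol photons = 0.042.

Φ = 0.042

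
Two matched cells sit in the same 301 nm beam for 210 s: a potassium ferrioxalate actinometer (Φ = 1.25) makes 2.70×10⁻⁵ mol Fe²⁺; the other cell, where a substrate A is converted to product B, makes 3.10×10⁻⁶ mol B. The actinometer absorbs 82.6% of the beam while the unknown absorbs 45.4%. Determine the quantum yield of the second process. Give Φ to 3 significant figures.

Photons absorbed by the actinometer: 2.70×10⁻⁵ / 1.25 = 2.160×10⁻⁵ mol.
Incident flux: 2.160×10⁻⁵ / 0.826 = 2.615×10⁻⁵ einstein.
Absorbed by unknown: 0.454 × 2.615×10⁻⁵ = 1.187×10⁻⁵ mol.
Φ(unknown) = 3.10×10⁻⁶ / 1.187×10⁻⁵ = 0.261.

Φ = 0.261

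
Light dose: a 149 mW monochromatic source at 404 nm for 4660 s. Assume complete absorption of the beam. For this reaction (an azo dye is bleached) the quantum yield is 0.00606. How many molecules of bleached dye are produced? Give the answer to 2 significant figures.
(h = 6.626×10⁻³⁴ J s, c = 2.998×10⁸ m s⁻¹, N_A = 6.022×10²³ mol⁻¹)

Photon energy at 404 nm: hc/λ = (6.626×10⁻³⁴)(2.998×10⁸)/(404×10⁻⁹) = 4.917×10⁻¹⁹ J.
Energy delivered: (149 mW)(4660 s) = 694.3 J.
Photons incident: 694.3 / 4.917×10⁻¹⁹ = 1.412×10²¹, i.e. 1.412×10²¹/6.022×10²³ = 0.002345 mol.
Product: Φ × n_abs = 0.00606 × 0.002345 = 1.421×10⁻⁵ mol.
As a count: 1.421×10⁻⁵ × 6.022×10²³ = 8.6×10¹⁸.

8.6×10¹⁸ molecules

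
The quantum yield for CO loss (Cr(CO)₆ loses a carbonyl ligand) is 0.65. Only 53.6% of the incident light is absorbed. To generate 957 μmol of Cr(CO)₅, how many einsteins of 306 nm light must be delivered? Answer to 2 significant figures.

Product: 957 μmol = 9.57×10⁻⁴ mol.
Photons that must be absorbed: 9.57×10⁻⁴ / 0.65 = 0.001472 mol.
Incident photons needed: 0.001472 / 0.536 = 0.002746 mol.

0.0027 einstein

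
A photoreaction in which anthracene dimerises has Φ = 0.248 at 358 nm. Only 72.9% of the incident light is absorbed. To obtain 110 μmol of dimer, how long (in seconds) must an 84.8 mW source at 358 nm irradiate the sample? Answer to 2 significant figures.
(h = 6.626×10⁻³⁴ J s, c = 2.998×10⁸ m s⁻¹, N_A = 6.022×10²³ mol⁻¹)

t ≈ 2400 s

Product: 110 μmol = 1.10×10⁻⁴ mol.
Photons that must be absorbed: 1.10×10⁻⁴ / 0.248 = 4.435×10⁻⁴ mol.
Incident photons needed: 4.435×10⁻⁴ / 0.729 = 6.084×10⁻⁴ mol.
Photon energy: hc/λ = 5.549×10⁻¹⁹ J; per mole, 3.342×10⁵ J mol⁻¹.
Energy required: 6.084×10⁻⁴ × 3.342×10⁵ = 203.3 J.
Time: 203.3 J / 0.0848 W = 2400 s.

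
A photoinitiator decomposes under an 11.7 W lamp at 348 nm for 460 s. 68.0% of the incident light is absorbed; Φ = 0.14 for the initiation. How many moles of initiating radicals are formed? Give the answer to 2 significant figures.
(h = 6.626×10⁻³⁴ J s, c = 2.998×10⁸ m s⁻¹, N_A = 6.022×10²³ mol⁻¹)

0.0015 mol

Photon energy at 348 nm: hc/λ = (6.626×10⁻³⁴)(2.998×10⁸)/(348×10⁻⁹) = 5.708×10⁻¹⁹ J.
Energy delivered: (11.7 W)(460 s) = 5382 J.
Photons incident: 5382 / 5.708×10⁻¹⁹ = 9.429×10²¹, i.e. 9.429×10²¹/6.022×10²³ = 0.01566 mol.
Photons absorbed: 0.680 × 0.01566 = 0.01065 mol.
Product: Φ × n_abs = 0.14 × 0.01065 = 0.001491 mol.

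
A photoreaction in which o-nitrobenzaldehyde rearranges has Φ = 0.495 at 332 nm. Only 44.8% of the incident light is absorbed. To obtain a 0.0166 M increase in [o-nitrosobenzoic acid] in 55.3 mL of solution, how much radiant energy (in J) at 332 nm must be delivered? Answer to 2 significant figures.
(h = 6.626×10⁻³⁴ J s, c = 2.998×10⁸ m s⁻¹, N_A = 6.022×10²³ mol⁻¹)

Product: (0.0166 M)(0.0553 L) = 9.180×10⁻⁴ mol.
Photons that must be absorbed: 9.180×10⁻⁴ / 0.495 = 0.001855 mol.
Incident photons needed: 0.001855 / 0.448 = 0.004141 mol.
Photon energy: hc/λ = 5.983×10⁻¹⁹ J; per mole, 3.603×10⁵ J mol⁻¹.
Energy required: 0.004141 × 3.603×10⁵ = 1500 J.

1500 J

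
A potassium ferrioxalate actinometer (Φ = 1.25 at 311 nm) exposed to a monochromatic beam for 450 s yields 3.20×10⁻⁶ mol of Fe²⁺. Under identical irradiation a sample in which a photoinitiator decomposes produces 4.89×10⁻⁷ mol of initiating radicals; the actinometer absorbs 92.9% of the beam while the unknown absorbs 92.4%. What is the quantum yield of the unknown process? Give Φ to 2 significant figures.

Φ = 0.19

Photons absorbed by the actinometer: 3.20×10⁻⁶ / 1.25 = 2.560×10⁻⁶ mol.
Incident flux: 2.560×10⁻⁶ / 0.929 = 2.756×10⁻⁶ einstein.
Absorbed by unknown: 0.924 × 2.756×10⁻⁶ = 2.547×10⁻⁶ mol.
Φ(unknown) = 4.89×10⁻⁷ / 2.547×10⁻⁶ = 0.19.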